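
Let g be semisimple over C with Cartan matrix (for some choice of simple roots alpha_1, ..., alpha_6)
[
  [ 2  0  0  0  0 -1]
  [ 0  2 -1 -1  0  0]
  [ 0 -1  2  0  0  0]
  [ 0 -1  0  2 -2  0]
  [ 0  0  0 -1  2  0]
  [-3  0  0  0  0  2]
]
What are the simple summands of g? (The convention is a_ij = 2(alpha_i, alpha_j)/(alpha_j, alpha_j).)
The diagram associated to this matrix has two connected components: the simple roots {alpha_2, alpha_3, alpha_4, alpha_5} form a chain of 4 nodes with a double edge at one end; the terminal node there is the unique short simple root (B_4), and {alpha_1, alpha_6} form two nodes joined by a triple edge (G_2). A semisimple Lie algebra decomposes uniquely as the direct sum of simple ideals, one per connected component of its Dynkin diagram, so g ≅ B_4 ⊕ G_2 (dimension 36 + 14 = 50).

B4 + G2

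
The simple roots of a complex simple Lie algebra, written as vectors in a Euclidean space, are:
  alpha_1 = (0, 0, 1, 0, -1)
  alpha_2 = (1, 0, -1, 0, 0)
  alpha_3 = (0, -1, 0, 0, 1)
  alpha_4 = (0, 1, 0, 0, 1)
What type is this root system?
Compute the Cartan integers a_ij = 2(alpha_i, alpha_j)/(alpha_j, alpha_j); the resulting 4x4 Cartan matrix is
[[2, -1, -1, -1], [-1, 2, 0, 0], [-1, 0, 2, 0], [-1, 0, 0, 2]].
All simple roots have the same length, so the diagram is simply laced. The associated Dynkin diagram is a chain of 2 nodes with a fork of two nodes at one end (D_4), so the type is D_4 (the algebra so(8)).

D_4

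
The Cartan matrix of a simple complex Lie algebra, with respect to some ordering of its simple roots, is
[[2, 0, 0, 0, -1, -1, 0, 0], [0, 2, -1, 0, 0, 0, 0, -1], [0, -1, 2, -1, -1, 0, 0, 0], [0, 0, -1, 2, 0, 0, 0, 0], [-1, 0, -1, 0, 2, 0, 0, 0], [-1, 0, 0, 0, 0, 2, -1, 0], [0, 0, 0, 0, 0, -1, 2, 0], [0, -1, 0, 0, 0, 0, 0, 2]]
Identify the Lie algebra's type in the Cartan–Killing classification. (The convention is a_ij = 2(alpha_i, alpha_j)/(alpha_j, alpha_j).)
The matrix has rank 8 with 2's on the diagonal. Reading the off-diagonal entries as Dynkin edges (a single edge where a_ij = a_ji = -1; a double or triple edge where a_ij * a_ji = 2 or 3), the diagram is a chain of 7 nodes with one extra node attached to the third node from one end (E_8). One simple-root ordering that puts it in standard form is (alpha_8, alpha_4, alpha_2, alpha_3, alpha_5, alpha_1, alpha_6, alpha_7). So the algebra is type E_8.

E_8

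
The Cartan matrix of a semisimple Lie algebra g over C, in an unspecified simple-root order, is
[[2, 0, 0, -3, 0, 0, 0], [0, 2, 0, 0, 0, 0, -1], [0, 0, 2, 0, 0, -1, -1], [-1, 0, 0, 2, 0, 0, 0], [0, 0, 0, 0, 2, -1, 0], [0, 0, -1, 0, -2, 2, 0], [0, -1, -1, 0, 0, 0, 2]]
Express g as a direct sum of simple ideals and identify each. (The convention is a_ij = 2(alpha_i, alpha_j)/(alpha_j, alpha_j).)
B5 + G2

The diagram associated to this matrix has two connected components: the simple roots {alpha_2, alpha_3, alpha_5, alpha_6, alpha_7} form a chain of 5 nodes with a double edge at one end; the terminal node there is the unique short simple root (B_5), and {alpha_1, alpha_4} form two nodes joined by a triple edge (G_2). A semisimple Lie algebra decomposes uniquely as the direct sum of simple ideals, one per connected component of its Dynkin diagram, so g ≅ B_5 ⊕ G_2 (dimension 55 + 14 = 69).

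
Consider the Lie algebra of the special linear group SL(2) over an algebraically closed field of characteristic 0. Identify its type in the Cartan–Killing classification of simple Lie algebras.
This is sl(2), which has dimension 2^2 - 1 = 3 and rank 2 - 1 = 1 (a Cartan subalgebra is the diagonal traceless matrices). In the classification of classical Lie algebras, the special linear algebra sl(n+1) has type A_n; here n = 1, so the Dynkin diagram is a chain of 1 nodes with single edges (A_1). Hence the type is A_1.

A_1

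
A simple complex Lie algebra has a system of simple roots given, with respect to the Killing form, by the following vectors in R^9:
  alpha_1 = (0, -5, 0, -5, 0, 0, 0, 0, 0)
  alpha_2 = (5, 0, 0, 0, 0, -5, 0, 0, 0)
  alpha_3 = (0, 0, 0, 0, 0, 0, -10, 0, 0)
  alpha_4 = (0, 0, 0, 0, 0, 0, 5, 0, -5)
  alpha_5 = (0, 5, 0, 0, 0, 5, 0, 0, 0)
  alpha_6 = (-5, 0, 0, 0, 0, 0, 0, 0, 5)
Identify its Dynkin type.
Compute the Cartan integers a_ij = 2(alpha_i, alpha_j)/(alpha_j, alpha_j); the resulting 6x6 Cartan matrix is
[[2, 0, 0, 0, -1, 0], [0, 2, 0, 0, -1, -1], [0, 0, 2, -2, 0, 0], [0, 0, -1, 2, 0, -1], [-1, -1, 0, 0, 2, 0], [0, -1, 0, -1, 0, 2]].
The roots have two lengths (squared-length ratio 2:1); the short ones are alpha_{1,2,4,5,6}. The associated Dynkin diagram is a chain of 6 nodes with a double edge at one end; the terminal node there is the unique long simple root (C_6), so the type is C_6 (the algebra sp(12)).

C6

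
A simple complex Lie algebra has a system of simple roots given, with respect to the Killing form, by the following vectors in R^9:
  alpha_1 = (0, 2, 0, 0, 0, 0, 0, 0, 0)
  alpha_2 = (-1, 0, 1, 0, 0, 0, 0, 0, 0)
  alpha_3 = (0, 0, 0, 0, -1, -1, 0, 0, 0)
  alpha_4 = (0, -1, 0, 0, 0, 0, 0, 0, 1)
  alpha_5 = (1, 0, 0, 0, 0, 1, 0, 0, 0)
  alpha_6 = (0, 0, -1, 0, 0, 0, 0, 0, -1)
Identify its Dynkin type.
C_6 (sp(12))

Compute the Cartan integers a_ij = 2(alpha_i, alpha_j)/(alpha_j, alpha_j); the resulting 6x6 Cartan matrix is
[[2, 0, 0, -2, 0, 0], [0, 2, 0, 0, -1, -1], [0, 0, 2, 0, -1, 0], [-1, 0, 0, 2, 0, -1], [0, -1, -1, 0, 2, 0], [0, -1, 0, -1, 0, 2]].
The roots have two lengths (squared-length ratio 2:1); the short ones are alpha_{2,3,4,5,6}. The associated Dynkin diagram is a chain of 6 nodes with a double edge at one end; the terminal node there is the unique long simple root (C_6), so the type is C_6 (the algebra sp(12)).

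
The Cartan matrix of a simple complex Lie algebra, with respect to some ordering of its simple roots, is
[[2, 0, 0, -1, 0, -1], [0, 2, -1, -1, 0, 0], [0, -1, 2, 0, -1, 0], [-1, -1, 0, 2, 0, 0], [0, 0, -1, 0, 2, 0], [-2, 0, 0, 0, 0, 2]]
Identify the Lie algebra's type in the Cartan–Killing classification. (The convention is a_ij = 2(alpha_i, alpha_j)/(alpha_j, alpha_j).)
C_6 (sp(12))

The matrix has rank 6 with 2's on the diagonal. Reading the off-diagonal entries as Dynkin edges (a single edge where a_ij = a_ji = -1; a double or triple edge where a_ij * a_ji = 2 or 3), the diagram is a chain of 6 nodes with a double edge at one end; the terminal node there is the unique long simple root (C_6). One simple-root ordering that puts it in standard form is (alpha_5, alpha_3, alpha_2, alpha_4, alpha_1, alpha_6). So the algebra is type C_6, i.e. sp(12).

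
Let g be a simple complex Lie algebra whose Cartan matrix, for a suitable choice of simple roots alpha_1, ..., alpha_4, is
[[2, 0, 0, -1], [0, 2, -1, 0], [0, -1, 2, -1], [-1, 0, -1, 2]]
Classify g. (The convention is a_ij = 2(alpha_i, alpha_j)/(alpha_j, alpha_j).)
type A_4

The matrix has rank 4 with 2's on the diagonal. Reading the off-diagonal entries as Dynkin edges (a single edge where a_ij = a_ji = -1; a double or triple edge where a_ij * a_ji = 2 or 3), the diagram is a chain of 4 nodes with single edges (A_4). One simple-root ordering that puts it in standard form is (alpha_2, alpha_3, alpha_4, alpha_1). So the algebra is type A_4, i.e. sl(5).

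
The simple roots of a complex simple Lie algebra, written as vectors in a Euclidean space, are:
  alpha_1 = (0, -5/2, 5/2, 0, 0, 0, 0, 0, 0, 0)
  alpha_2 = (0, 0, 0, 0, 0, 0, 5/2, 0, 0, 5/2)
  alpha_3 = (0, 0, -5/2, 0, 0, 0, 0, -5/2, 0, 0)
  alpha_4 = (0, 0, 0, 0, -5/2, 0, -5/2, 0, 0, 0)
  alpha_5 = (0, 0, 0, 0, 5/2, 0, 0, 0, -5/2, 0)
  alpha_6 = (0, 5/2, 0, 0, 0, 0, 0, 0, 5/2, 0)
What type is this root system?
Compute the Cartan integers a_ij = 2(alpha_i, alpha_j)/(alpha_j, alpha_j); the resulting 6x6 Cartan matrix is
[[2, 0, -1, 0, 0, -1], [0, 2, 0, -1, 0, 0], [-1, 0, 2, 0, 0, 0], [0, -1, 0, 2, -1, 0], [0, 0, 0, -1, 2, -1], [-1, 0, 0, 0, -1, 2]].
All simple roots have the same length, so the diagram is simply laced. The associated Dynkin diagram is a chain of 6 nodes with single edges (A_6), so the type is A_6 (the algebra sl(7)).

A_6 (sl(7))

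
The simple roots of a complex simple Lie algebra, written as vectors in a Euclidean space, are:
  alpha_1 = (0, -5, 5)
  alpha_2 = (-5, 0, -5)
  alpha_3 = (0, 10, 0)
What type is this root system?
Compute the Cartan integers a_ij = 2(alpha_i, alpha_j)/(alpha_j, alpha_j); the resulting 3x3 Cartan matrix is
[[2, -1, -1], [-1, 2, 0], [-2, 0, 2]].
The roots have two lengths (squared-length ratio 2:1); the short ones are alpha_{1,2}. The associated Dynkin diagram is a chain of 3 nodes with a double edge at one end; the terminal node there is the unique long simple root (C_3), so the type is C_3 (the algebra sp(6)).

type C_3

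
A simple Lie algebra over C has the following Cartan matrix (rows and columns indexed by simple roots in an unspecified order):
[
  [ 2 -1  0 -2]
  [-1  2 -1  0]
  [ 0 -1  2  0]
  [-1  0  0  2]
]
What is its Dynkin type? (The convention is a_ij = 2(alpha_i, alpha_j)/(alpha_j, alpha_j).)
B_4 (so(9))

The matrix has rank 4 with 2's on the diagonal. Reading the off-diagonal entries as Dynkin edges (a single edge where a_ij = a_ji = -1; a double or triple edge where a_ij * a_ji = 2 or 3), the diagram is a chain of 4 nodes with a double edge at one end; the terminal node there is the unique short simple root (B_4). One simple-root ordering that puts it in standard form is (alpha_3, alpha_2, alpha_1, alpha_4). So the algebra is type B_4, i.e. so(9).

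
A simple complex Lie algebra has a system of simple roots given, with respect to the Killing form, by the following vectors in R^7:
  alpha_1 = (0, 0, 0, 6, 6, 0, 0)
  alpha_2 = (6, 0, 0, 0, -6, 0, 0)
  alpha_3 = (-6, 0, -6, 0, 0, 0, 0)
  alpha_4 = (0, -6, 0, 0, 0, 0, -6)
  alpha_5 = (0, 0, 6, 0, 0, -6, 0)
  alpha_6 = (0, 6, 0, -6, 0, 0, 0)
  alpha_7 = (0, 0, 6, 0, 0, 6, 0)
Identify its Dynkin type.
Compute the Cartan integers a_ij = 2(alpha_i, alpha_j)/(alpha_j, alpha_j); the resulting 7x7 Cartan matrix is
[[2, -1, 0, 0, 0, -1, 0], [-1, 2, -1, 0, 0, 0, 0], [0, -1, 2, 0, -1, 0, -1], [0, 0, 0, 2, 0, -1, 0], [0, 0, -1, 0, 2, 0, 0], [-1, 0, 0, -1, 0, 2, 0], [0, 0, -1, 0, 0, 0, 2]].
All simple roots have the same length, so the diagram is simply laced. The associated Dynkin diagram is a chain of 5 nodes with a fork of two nodes at one end (D_7), so the type is D_7 (the algebra so(14)).

D_7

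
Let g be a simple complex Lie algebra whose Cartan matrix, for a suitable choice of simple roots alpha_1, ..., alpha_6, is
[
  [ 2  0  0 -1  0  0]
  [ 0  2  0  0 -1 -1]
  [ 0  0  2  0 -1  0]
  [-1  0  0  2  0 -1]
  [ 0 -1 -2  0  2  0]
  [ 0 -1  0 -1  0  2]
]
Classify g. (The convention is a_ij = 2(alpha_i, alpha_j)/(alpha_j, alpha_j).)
The matrix has rank 6 with 2's on the diagonal. Reading the off-diagonal entries as Dynkin edges (a single edge where a_ij = a_ji = -1; a double or triple edge where a_ij * a_ji = 2 or 3), the diagram is a chain of 6 nodes with a double edge at one end; the terminal node there is the unique short simple root (B_6). One simple-root ordering that puts it in standard form is (alpha_1, alpha_4, alpha_6, alpha_2, alpha_5, alpha_3). So the algebra is type B_6, i.e. so(13).

type B_6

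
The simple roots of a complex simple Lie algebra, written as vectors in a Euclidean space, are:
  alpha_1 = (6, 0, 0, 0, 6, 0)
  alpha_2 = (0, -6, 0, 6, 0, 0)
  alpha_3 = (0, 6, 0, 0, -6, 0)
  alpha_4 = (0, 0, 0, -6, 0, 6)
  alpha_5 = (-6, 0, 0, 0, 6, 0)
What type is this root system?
type D_5

Compute the Cartan integers a_ij = 2(alpha_i, alpha_j)/(alpha_j, alpha_j); the resulting 5x5 Cartan matrix is
[[2, 0, -1, 0, 0], [0, 2, -1, -1, 0], [-1, -1, 2, 0, -1], [0, -1, 0, 2, 0], [0, 0, -1, 0, 2]].
All simple roots have the same length, so the diagram is simply laced. The associated Dynkin diagram is a chain of 3 nodes with a fork of two nodes at one end (D_5), so the type is D_5 (the algebra so(10)).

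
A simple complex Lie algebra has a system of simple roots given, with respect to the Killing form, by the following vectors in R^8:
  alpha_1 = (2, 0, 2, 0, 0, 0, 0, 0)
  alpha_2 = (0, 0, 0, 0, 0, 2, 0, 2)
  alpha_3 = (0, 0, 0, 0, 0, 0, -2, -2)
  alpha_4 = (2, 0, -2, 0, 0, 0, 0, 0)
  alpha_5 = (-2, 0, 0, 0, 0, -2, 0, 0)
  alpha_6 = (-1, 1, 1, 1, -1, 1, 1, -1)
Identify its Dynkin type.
E6

Compute the Cartan integers a_ij = 2(alpha_i, alpha_j)/(alpha_j, alpha_j); the resulting 6x6 Cartan matrix is
[[2, 0, 0, 0, -1, 0], [0, 2, -1, 0, -1, 0], [0, -1, 2, 0, 0, 0], [0, 0, 0, 2, -1, -1], [-1, -1, 0, -1, 2, 0], [0, 0, 0, -1, 0, 2]].
All simple roots have the same length, so the diagram is simply laced. The associated Dynkin diagram is a chain of 5 nodes with one extra node attached to the third node from one end (E_6), so the type is E_6.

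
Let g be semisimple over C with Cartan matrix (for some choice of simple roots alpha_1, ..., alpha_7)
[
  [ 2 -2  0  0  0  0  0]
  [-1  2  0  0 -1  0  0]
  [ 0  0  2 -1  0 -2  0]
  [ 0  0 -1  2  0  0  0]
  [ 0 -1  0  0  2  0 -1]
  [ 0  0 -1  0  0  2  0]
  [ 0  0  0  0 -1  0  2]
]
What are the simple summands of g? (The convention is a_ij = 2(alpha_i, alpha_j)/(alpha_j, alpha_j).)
type B_3 + type C_4

The diagram associated to this matrix has two connected components: the simple roots {alpha_3, alpha_4, alpha_6} form a chain of 3 nodes with a double edge at one end; the terminal node there is the unique short simple root (B_3), and {alpha_1, alpha_2, alpha_5, alpha_7} form a chain of 4 nodes with a double edge at one end; the terminal node there is the unique long simple root (C_4). A semisimple Lie algebra decomposes uniquely as the direct sum of simple ideals, one per connected component of its Dynkin diagram, so g ≅ B_3 ⊕ C_4 (dimension 21 + 36 = 57).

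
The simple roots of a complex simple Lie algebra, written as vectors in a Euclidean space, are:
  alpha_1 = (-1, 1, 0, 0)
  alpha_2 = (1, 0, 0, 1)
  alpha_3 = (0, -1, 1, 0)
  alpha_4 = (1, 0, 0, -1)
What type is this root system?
Compute the Cartan integers a_ij = 2(alpha_i, alpha_j)/(alpha_j, alpha_j); the resulting 4x4 Cartan matrix is
[[2, -1, -1, -1], [-1, 2, 0, 0], [-1, 0, 2, 0], [-1, 0, 0, 2]].
All simple roots have the same length, so the diagram is simply laced. The associated Dynkin diagram is a chain of 2 nodes with a fork of two nodes at one end (D_4), so the type is D_4 (the algebra so(8)).

D_4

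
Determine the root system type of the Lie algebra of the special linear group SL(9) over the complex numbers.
type A_8

This is sl(9), which has dimension 9^2 - 1 = 80 and rank 9 - 1 = 8 (a Cartan subalgebra is the diagonal traceless matrices). In the classification of classical Lie algebras, the special linear algebra sl(n+1) has type A_n; here n = 8, so the Dynkin diagram is a chain of 8 nodes with single edges (A_8). Hence the type is A_8.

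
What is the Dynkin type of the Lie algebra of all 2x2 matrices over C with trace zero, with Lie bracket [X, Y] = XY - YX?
This is sl(2), which has dimension 2^2 - 1 = 3 and rank 2 - 1 = 1 (a Cartan subalgebra is the diagonal traceless matrices). In the classification of classical Lie algebras, the special linear algebra sl(n+1) has type A_n; here n = 1, so the Dynkin diagram is a chain of 1 nodes with single edges (A_1). Hence the type is A_1.

A1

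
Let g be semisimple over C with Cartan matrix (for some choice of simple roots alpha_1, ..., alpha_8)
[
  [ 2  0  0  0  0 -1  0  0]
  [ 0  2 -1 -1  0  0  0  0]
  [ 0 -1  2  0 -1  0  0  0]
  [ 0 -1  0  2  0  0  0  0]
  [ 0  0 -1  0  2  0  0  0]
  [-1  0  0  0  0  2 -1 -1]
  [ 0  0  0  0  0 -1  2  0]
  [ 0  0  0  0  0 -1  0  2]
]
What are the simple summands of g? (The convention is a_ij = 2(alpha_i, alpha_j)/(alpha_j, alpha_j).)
A_4 + D_4

The diagram associated to this matrix has two connected components: the simple roots {alpha_2, alpha_3, alpha_4, alpha_5} form a chain of 4 nodes with single edges (A_4), and {alpha_1, alpha_6, alpha_7, alpha_8} form a chain of 2 nodes with a fork of two nodes at one end (D_4). A semisimple Lie algebra decomposes uniquely as the direct sum of simple ideals, one per connected component of its Dynkin diagram, so g ≅ A_4 ⊕ D_4 (dimension 24 + 28 = 52).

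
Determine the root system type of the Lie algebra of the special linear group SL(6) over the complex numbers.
This is sl(6), which has dimension 6^2 - 1 = 35 and rank 6 - 1 = 5 (a Cartan subalgebra is the diagonal traceless matrices). In the classification of classical Lie algebras, the special linear algebra sl(n+1) has type A_n; here n = 5, so the Dynkin diagram is a chain of 5 nodes with single edges (A_5). Hence the type is A_5.

A5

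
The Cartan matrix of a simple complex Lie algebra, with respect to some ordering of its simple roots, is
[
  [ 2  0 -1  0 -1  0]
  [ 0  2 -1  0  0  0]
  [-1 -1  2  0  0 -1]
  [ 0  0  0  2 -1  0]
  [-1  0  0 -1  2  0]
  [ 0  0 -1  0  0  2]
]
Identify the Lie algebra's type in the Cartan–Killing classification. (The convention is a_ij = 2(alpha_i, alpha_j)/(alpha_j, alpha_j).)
The matrix has rank 6 with 2's on the diagonal. Reading the off-diagonal entries as Dynkin edges (a single edge where a_ij = a_ji = -1; a double or triple edge where a_ij * a_ji = 2 or 3), the diagram is a chain of 4 nodes with a fork of two nodes at one end (D_6). One simple-root ordering that puts it in standard form is (alpha_4, alpha_5, alpha_1, alpha_3, alpha_6, alpha_2). So the algebra is type D_6, i.e. so(12).

D6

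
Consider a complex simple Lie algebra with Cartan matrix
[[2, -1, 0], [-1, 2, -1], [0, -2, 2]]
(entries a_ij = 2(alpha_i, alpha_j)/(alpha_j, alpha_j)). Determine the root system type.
The matrix has rank 3 with 2's on the diagonal. Reading the off-diagonal entries as Dynkin edges (a single edge where a_ij = a_ji = -1; a double or triple edge where a_ij * a_ji = 2 or 3), the diagram is a chain of 3 nodes with a double edge at one end; the terminal node there is the unique long simple root (C_3). One simple-root ordering that puts it in standard form is (alpha_1, alpha_2, alpha_3). So the algebra is type C_3, i.e. sp(6).

C3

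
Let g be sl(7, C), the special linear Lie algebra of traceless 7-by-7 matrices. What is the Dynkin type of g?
A_6

This is sl(7), which has dimension 7^2 - 1 = 48 and rank 7 - 1 = 6 (a Cartan subalgebra is the diagonal traceless matrices). In the classification of classical Lie algebras, the special linear algebra sl(n+1) has type A_n; here n = 6, so the Dynkin diagram is a chain of 6 nodes with single edges (A_6). Hence the type is A_6.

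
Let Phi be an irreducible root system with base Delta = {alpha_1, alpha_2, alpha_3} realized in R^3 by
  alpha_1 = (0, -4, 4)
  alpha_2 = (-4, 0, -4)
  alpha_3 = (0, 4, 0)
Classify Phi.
type B_3

Compute the Cartan integers a_ij = 2(alpha_i, alpha_j)/(alpha_j, alpha_j); the resulting 3x3 Cartan matrix is
[[2, -1, -2], [-1, 2, 0], [-1, 0, 2]].
The roots have two lengths (squared-length ratio 2:1); the short ones are alpha_{3}. The associated Dynkin diagram is a chain of 3 nodes with a double edge at one end; the terminal node there is the unique short simple root (B_3), so the type is B_3 (the algebra so(7)).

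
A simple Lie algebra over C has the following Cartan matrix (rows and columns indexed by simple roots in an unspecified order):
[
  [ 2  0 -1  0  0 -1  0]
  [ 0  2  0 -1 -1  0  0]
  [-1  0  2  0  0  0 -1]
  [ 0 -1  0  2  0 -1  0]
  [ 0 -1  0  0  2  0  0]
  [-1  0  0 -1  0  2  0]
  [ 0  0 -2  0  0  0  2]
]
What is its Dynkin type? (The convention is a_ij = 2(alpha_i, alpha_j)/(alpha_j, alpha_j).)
C7

The matrix has rank 7 with 2's on the diagonal. Reading the off-diagonal entries as Dynkin edges (a single edge where a_ij = a_ji = -1; a double or triple edge where a_ij * a_ji = 2 or 3), the diagram is a chain of 7 nodes with a double edge at one end; the terminal node there is the unique long simple root (C_7). One simple-root ordering that puts it in standard form is (alpha_5, alpha_2, alpha_4, alpha_6, alpha_1, alpha_3, alpha_7). So the algebra is type C_7, i.e. sp(14).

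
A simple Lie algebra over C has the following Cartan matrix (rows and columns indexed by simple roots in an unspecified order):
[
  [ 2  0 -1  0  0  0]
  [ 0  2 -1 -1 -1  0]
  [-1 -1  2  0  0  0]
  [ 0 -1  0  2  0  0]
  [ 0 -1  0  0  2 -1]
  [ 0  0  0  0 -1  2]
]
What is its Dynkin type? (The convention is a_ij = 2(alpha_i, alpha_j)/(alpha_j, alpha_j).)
The matrix has rank 6 with 2's on the diagonal. Reading the off-diagonal entries as Dynkin edges (a single edge where a_ij = a_ji = -1; a double or triple edge where a_ij * a_ji = 2 or 3), the diagram is a chain of 5 nodes with one extra node attached to the third node from one end (E_6). One simple-root ordering that puts it in standard form is (alpha_6, alpha_4, alpha_5, alpha_2, alpha_3, alpha_1). So the algebra is type E_6.

type E_6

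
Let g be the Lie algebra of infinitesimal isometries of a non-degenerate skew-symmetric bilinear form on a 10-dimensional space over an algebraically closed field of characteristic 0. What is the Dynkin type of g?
C5

This is sp(10), which has dimension 10(10+1)/2 = 55 and rank 10/2 = 5. In the classification of classical Lie algebras, the symplectic algebra sp(2n) has type C_n; here n = 5, so the Dynkin diagram is a chain of 5 nodes with a double edge at one end; the terminal node there is the unique long simple root (C_5). Hence the type is C_5.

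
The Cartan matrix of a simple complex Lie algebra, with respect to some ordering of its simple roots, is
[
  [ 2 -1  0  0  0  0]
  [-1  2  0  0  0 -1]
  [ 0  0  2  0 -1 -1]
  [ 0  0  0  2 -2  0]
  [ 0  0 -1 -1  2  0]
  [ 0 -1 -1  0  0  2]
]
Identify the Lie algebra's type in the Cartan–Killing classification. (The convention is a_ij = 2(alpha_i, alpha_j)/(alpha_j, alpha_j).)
The matrix has rank 6 with 2's on the diagonal. Reading the off-diagonal entries as Dynkin edges (a single edge where a_ij = a_ji = -1; a double or triple edge where a_ij * a_ji = 2 or 3), the diagram is a chain of 6 nodes with a double edge at one end; the terminal node there is the unique long simple root (C_6). One simple-root ordering that puts it in standard form is (alpha_1, alpha_2, alpha_6, alpha_3, alpha_5, alpha_4). So the algebra is type C_6, i.e. sp(12).

C6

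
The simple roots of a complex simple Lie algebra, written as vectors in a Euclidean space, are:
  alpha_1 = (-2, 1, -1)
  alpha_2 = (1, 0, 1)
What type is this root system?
type G_2

Compute the Cartan integers a_ij = 2(alpha_i, alpha_j)/(alpha_j, alpha_j); the resulting 2x2 Cartan matrix is
[[2, -3], [-1, 2]].
The roots have two lengths (squared-length ratio 3:1); the short ones are alpha_{2}. The associated Dynkin diagram is two nodes joined by a triple edge (G_2), so the type is G_2.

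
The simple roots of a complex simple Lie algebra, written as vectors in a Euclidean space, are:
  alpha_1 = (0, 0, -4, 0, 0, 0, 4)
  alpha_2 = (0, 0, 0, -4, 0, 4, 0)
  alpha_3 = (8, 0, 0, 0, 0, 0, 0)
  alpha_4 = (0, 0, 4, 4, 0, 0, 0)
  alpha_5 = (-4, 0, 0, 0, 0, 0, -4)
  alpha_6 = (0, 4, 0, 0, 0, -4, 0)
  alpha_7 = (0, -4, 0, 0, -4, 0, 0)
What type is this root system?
type C_7

Compute the Cartan integers a_ij = 2(alpha_i, alpha_j)/(alpha_j, alpha_j); the resulting 7x7 Cartan matrix is
[[2, 0, 0, -1, -1, 0, 0], [0, 2, 0, -1, 0, -1, 0], [0, 0, 2, 0, -2, 0, 0], [-1, -1, 0, 2, 0, 0, 0], [-1, 0, -1, 0, 2, 0, 0], [0, -1, 0, 0, 0, 2, -1], [0, 0, 0, 0, 0, -1, 2]].
The roots have two lengths (squared-length ratio 2:1); the short ones are alpha_{1,2,4,5,6,7}. The associated Dynkin diagram is a chain of 7 nodes with a double edge at one end; the terminal node there is the unique long simple root (C_7), so the type is C_7 (the algebra sp(14)).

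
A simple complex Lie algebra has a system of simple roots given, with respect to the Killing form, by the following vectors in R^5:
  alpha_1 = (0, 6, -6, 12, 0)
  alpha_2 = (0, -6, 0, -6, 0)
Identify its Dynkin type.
Compute the Cartan integers a_ij = 2(alpha_i, alpha_j)/(alpha_j, alpha_j); the resulting 2x2 Cartan matrix is
[[2, -3], [-1, 2]].
The roots have two lengths (squared-length ratio 3:1); the short ones are alpha_{2}. The associated Dynkin diagram is two nodes joined by a triple edge (G_2), so the type is G_2.

G2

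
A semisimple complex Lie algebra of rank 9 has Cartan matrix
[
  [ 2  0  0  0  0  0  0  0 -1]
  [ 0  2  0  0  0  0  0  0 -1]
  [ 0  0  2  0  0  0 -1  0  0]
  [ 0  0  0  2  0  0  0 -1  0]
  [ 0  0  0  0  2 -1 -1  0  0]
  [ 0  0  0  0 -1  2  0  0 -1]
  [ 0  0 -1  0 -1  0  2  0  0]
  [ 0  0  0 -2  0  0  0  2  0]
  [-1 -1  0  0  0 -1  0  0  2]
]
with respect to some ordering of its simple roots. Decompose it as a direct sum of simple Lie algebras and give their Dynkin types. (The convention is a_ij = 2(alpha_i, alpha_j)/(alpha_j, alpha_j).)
The diagram associated to this matrix has two connected components: the simple roots {alpha_4, alpha_8} form a chain of 2 nodes with a double edge at one end; the terminal node there is the unique short simple root (B_2), and {alpha_1, alpha_2, alpha_3, alpha_5, alpha_6, alpha_7, alpha_9} form a chain of 5 nodes with a fork of two nodes at one end (D_7). A semisimple Lie algebra decomposes uniquely as the direct sum of simple ideals, one per connected component of its Dynkin diagram, so g ≅ B_2 ⊕ D_7 (dimension 10 + 91 = 101).

B_2 (so(5)) + D_7 (so(14))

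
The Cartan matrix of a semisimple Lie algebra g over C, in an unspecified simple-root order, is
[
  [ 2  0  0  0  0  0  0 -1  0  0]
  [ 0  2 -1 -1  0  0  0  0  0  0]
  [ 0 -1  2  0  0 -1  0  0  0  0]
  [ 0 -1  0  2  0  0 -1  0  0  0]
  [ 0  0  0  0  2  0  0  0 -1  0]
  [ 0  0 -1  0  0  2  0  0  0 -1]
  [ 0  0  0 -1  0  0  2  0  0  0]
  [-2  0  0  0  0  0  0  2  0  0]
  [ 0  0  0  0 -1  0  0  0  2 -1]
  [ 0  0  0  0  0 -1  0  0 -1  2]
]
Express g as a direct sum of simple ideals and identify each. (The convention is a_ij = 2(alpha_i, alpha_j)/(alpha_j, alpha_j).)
A_8 ⊕ B_2

The diagram associated to this matrix has two connected components: the simple roots {alpha_2, alpha_3, alpha_4, alpha_5, alpha_6, alpha_7, alpha_9, alpha_10} form a chain of 8 nodes with single edges (A_8), and {alpha_1, alpha_8} form a chain of 2 nodes with a double edge at one end; the terminal node there is the unique short simple root (B_2). A semisimple Lie algebra decomposes uniquely as the direct sum of simple ideals, one per connected component of its Dynkin diagram, so g ≅ A_8 ⊕ B_2 (dimension 80 + 10 = 90).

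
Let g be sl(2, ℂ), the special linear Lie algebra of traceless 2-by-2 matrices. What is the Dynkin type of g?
This is sl(2), which has dimension 2^2 - 1 = 3 and rank 2 - 1 = 1 (a Cartan subalgebra is the diagonal traceless matrices). In the classification of classical Lie algebras, the special linear algebra sl(n+1) has type A_n; here n = 1, so the Dynkin diagram is a chain of 1 nodes with single edges (A_1). Hence the type is A_1.

type A_1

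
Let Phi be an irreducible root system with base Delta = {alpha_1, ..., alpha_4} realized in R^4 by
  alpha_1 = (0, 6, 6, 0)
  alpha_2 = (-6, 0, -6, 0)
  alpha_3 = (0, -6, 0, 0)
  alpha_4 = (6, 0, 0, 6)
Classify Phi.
type B_4

Compute the Cartan integers a_ij = 2(alpha_i, alpha_j)/(alpha_j, alpha_j); the resulting 4x4 Cartan matrix is
[[2, -1, -2, 0], [-1, 2, 0, -1], [-1, 0, 2, 0], [0, -1, 0, 2]].
The roots have two lengths (squared-length ratio 2:1); the short ones are alpha_{3}. The associated Dynkin diagram is a chain of 4 nodes with a double edge at one end; the terminal node there is the unique short simple root (B_4), so the type is B_4 (the algebra so(9)).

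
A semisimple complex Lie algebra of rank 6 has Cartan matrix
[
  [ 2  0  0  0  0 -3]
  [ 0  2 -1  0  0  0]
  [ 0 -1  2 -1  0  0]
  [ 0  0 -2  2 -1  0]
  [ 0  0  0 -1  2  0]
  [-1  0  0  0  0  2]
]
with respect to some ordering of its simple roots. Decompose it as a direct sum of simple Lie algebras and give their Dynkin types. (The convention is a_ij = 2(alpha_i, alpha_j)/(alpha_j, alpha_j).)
The diagram associated to this matrix has two connected components: the simple roots {alpha_2, alpha_3, alpha_4, alpha_5} form a chain of 4 nodes with a double edge between the middle two (F_4), and {alpha_1, alpha_6} form two nodes joined by a triple edge (G_2). A semisimple Lie algebra decomposes uniquely as the direct sum of simple ideals, one per connected component of its Dynkin diagram, so g ≅ F_4 ⊕ G_2 (dimension 52 + 14 = 66).

F_4 ⊕ G_2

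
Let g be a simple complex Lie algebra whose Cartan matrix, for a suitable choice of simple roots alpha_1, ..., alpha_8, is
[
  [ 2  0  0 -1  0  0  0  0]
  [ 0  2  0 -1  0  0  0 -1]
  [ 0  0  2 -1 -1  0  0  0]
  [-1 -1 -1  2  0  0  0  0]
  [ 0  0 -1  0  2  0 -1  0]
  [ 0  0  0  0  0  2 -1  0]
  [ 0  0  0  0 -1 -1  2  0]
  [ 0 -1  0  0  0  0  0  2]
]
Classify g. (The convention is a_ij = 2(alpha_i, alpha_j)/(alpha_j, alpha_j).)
E_8

The matrix has rank 8 with 2's on the diagonal. Reading the off-diagonal entries as Dynkin edges (a single edge where a_ij = a_ji = -1; a double or triple edge where a_ij * a_ji = 2 or 3), the diagram is a chain of 7 nodes with one extra node attached to the third node from one end (E_8). One simple-root ordering that puts it in standard form is (alpha_8, alpha_1, alpha_2, alpha_4, alpha_3, alpha_5, alpha_7, alpha_6). So the algebra is type E_8.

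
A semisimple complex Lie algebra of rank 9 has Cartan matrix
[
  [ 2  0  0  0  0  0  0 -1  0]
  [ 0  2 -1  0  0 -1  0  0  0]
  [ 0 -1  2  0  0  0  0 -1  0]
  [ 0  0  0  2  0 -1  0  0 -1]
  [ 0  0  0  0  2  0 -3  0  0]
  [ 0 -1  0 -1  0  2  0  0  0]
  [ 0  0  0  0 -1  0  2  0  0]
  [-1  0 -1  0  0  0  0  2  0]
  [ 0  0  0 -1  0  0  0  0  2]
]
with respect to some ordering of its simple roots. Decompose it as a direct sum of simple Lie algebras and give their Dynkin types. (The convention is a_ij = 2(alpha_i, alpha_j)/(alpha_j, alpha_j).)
The diagram associated to this matrix has two connected components: the simple roots {alpha_1, alpha_2, alpha_3, alpha_4, alpha_6, alpha_8, alpha_9} form a chain of 7 nodes with single edges (A_7), and {alpha_5, alpha_7} form two nodes joined by a triple edge (G_2). A semisimple Lie algebra decomposes uniquely as the direct sum of simple ideals, one per connected component of its Dynkin diagram, so g ≅ A_7 ⊕ G_2 (dimension 63 + 14 = 77).

A7 ⊕ G2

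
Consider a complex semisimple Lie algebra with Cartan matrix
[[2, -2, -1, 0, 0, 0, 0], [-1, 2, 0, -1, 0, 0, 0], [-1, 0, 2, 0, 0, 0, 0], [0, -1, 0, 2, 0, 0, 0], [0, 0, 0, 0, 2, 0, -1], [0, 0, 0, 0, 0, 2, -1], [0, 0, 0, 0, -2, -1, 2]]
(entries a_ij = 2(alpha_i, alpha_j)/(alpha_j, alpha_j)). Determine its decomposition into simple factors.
B_3 ⊕ F_4

The diagram associated to this matrix has two connected components: the simple roots {alpha_5, alpha_6, alpha_7} form a chain of 3 nodes with a double edge at one end; the terminal node there is the unique short simple root (B_3), and {alpha_1, alpha_2, alpha_3, alpha_4} form a chain of 4 nodes with a double edge between the middle two (F_4). A semisimple Lie algebra decomposes uniquely as the direct sum of simple ideals, one per connected component of its Dynkin diagram, so g ≅ B_3 ⊕ F_4 (dimension 21 + 52 = 73).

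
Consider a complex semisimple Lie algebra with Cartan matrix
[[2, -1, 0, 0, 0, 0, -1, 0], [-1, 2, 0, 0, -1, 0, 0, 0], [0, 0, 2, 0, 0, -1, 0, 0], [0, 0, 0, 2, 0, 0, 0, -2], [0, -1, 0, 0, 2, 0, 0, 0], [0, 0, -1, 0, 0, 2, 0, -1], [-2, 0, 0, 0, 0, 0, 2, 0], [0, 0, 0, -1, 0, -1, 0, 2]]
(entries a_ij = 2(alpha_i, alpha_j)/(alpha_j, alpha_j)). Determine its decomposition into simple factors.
The diagram associated to this matrix has two connected components: the simple roots {alpha_1, alpha_2, alpha_5, alpha_7} form a chain of 4 nodes with a double edge at one end; the terminal node there is the unique long simple root (C_4), and {alpha_3, alpha_4, alpha_6, alpha_8} form a chain of 4 nodes with a double edge at one end; the terminal node there is the unique long simple root (C_4). A semisimple Lie algebra decomposes uniquely as the direct sum of simple ideals, one per connected component of its Dynkin diagram, so g ≅ C_4 ⊕ C_4 (dimension 36 + 36 = 72).

C4 + C4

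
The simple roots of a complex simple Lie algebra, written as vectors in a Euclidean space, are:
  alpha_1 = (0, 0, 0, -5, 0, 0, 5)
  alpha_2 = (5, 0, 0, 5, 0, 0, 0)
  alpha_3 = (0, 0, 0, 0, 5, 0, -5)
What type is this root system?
Compute the Cartan integers a_ij = 2(alpha_i, alpha_j)/(alpha_j, alpha_j); the resulting 3x3 Cartan matrix is
[[2, -1, -1], [-1, 2, 0], [-1, 0, 2]].
All simple roots have the same length, so the diagram is simply laced. The associated Dynkin diagram is a chain of 3 nodes with single edges (A_3), so the type is A_3 (the algebra sl(4)).

A_3 (sl(4))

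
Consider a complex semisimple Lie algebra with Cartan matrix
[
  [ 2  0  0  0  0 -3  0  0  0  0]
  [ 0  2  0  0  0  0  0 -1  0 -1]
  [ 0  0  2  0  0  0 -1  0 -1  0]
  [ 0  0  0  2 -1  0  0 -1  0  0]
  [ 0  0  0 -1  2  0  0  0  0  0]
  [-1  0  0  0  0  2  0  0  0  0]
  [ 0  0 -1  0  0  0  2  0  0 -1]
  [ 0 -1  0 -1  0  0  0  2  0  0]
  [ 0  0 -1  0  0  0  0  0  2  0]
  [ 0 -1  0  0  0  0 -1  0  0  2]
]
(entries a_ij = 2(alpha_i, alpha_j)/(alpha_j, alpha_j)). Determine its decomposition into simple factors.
The diagram associated to this matrix has two connected components: the simple roots {alpha_2, alpha_3, alpha_4, alpha_5, alpha_7, alpha_8, alpha_9, alpha_10} form a chain of 8 nodes with single edges (A_8), and {alpha_1, alpha_6} form two nodes joined by a triple edge (G_2). A semisimple Lie algebra decomposes uniquely as the direct sum of simple ideals, one per connected component of its Dynkin diagram, so g ≅ A_8 ⊕ G_2 (dimension 80 + 14 = 94).

A8 ⊕ G2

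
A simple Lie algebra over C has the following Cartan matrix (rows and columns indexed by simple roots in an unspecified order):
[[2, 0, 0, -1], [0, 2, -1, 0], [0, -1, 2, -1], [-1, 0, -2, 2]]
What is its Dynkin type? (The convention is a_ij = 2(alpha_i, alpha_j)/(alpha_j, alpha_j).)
The matrix has rank 4 with 2's on the diagonal. Reading the off-diagonal entries as Dynkin edges (a single edge where a_ij = a_ji = -1; a double or triple edge where a_ij * a_ji = 2 or 3), the diagram is a chain of 4 nodes with a double edge between the middle two (F_4). One simple-root ordering that puts it in standard form is (alpha_1, alpha_4, alpha_3, alpha_2). So the algebra is type F_4.

F4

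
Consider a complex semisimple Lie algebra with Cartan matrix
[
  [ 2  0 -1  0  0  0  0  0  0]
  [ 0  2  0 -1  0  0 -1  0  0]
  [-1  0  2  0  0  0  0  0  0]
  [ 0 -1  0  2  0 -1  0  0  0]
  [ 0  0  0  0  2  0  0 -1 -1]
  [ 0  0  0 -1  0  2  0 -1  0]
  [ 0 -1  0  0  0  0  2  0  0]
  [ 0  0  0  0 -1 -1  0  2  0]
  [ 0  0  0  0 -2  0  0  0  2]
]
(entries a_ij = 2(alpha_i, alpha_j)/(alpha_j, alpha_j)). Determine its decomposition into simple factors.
A_2 + C_7

The diagram associated to this matrix has two connected components: the simple roots {alpha_1, alpha_3} form a chain of 2 nodes with single edges (A_2), and {alpha_2, alpha_4, alpha_5, alpha_6, alpha_7, alpha_8, alpha_9} form a chain of 7 nodes with a double edge at one end; the terminal node there is the unique long simple root (C_7). A semisimple Lie algebra decomposes uniquely as the direct sum of simple ideals, one per connected component of its Dynkin diagram, so g ≅ A_2 ⊕ C_7 (dimension 8 + 105 = 113).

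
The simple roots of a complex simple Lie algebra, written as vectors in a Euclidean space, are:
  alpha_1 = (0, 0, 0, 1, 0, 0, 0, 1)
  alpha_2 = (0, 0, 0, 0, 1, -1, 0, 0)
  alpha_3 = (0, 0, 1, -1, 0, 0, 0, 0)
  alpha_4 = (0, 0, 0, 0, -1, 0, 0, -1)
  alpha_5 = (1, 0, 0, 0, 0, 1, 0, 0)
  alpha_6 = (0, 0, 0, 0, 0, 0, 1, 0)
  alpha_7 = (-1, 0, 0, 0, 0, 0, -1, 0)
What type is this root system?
B_7 (so(15))

Compute the Cartan integers a_ij = 2(alpha_i, alpha_j)/(alpha_j, alpha_j); the resulting 7x7 Cartan matrix is
[[2, 0, -1, -1, 0, 0, 0], [0, 2, 0, -1, -1, 0, 0], [-1, 0, 2, 0, 0, 0, 0], [-1, -1, 0, 2, 0, 0, 0], [0, -1, 0, 0, 2, 0, -1], [0, 0, 0, 0, 0, 2, -1], [0, 0, 0, 0, -1, -2, 2]].
The roots have two lengths (squared-length ratio 2:1); the short ones are alpha_{6}. The associated Dynkin diagram is a chain of 7 nodes with a double edge at one end; the terminal node there is the unique short simple root (B_7), so the type is B_7 (the algebra so(15)).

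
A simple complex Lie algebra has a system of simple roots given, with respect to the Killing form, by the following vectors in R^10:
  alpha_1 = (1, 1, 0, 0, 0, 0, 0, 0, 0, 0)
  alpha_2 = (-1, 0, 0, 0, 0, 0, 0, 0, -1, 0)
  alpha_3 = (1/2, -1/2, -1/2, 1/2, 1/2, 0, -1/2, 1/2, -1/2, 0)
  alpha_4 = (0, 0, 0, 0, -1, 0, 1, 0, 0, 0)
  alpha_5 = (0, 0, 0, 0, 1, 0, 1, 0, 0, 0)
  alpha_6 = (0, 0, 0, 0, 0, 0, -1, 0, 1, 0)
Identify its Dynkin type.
E_6

Compute the Cartan integers a_ij = 2(alpha_i, alpha_j)/(alpha_j, alpha_j); the resulting 6x6 Cartan matrix is
[[2, -1, 0, 0, 0, 0], [-1, 2, 0, 0, 0, -1], [0, 0, 2, -1, 0, 0], [0, 0, -1, 2, 0, -1], [0, 0, 0, 0, 2, -1], [0, -1, 0, -1, -1, 2]].
All simple roots have the same length, so the diagram is simply laced. The associated Dynkin diagram is a chain of 5 nodes with one extra node attached to the third node from one end (E_6), so the type is E_6.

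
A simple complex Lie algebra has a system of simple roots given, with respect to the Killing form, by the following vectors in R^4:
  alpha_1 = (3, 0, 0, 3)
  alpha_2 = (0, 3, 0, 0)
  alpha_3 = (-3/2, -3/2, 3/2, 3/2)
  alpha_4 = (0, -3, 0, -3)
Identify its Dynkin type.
Compute the Cartan integers a_ij = 2(alpha_i, alpha_j)/(alpha_j, alpha_j); the resulting 4x4 Cartan matrix is
[[2, 0, 0, -1], [0, 2, -1, -1], [0, -1, 2, 0], [-1, -2, 0, 2]].
The roots have two lengths (squared-length ratio 2:1); the short ones are alpha_{2,3}. The associated Dynkin diagram is a chain of 4 nodes with a double edge between the middle two (F_4), so the type is F_4.

F_4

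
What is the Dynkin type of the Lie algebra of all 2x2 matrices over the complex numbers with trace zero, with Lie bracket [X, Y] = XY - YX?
A_1

This is sl(2), which has dimension 2^2 - 1 = 3 and rank 2 - 1 = 1 (a Cartan subalgebra is the diagonal traceless matrices). In the classification of classical Lie algebras, the special linear algebra sl(n+1) has type A_n; here n = 1, so the Dynkin diagram is a chain of 1 nodes with single edges (A_1). Hence the type is A_1.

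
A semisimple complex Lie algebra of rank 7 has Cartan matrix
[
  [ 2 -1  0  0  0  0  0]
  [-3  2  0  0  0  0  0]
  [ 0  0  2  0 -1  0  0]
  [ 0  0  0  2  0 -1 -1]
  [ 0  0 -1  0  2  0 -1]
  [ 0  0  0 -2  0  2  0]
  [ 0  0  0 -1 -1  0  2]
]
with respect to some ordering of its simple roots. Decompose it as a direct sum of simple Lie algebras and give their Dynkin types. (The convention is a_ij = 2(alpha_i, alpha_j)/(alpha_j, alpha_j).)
The diagram associated to this matrix has two connected components: the simple roots {alpha_3, alpha_4, alpha_5, alpha_6, alpha_7} form a chain of 5 nodes with a double edge at one end; the terminal node there is the unique long simple root (C_5), and {alpha_1, alpha_2} form two nodes joined by a triple edge (G_2). A semisimple Lie algebra decomposes uniquely as the direct sum of simple ideals, one per connected component of its Dynkin diagram, so g ≅ C_5 ⊕ G_2 (dimension 55 + 14 = 69).

C5 + G2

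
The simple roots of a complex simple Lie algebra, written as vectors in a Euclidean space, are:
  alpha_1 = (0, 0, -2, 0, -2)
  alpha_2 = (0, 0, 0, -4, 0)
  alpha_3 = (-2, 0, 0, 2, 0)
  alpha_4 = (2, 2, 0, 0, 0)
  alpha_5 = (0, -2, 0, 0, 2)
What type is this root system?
Compute the Cartan integers a_ij = 2(alpha_i, alpha_j)/(alpha_j, alpha_j); the resulting 5x5 Cartan matrix is
[[2, 0, 0, 0, -1], [0, 2, -2, 0, 0], [0, -1, 2, -1, 0], [0, 0, -1, 2, -1], [-1, 0, 0, -1, 2]].
The roots have two lengths (squared-length ratio 2:1); the short ones are alpha_{1,3,4,5}. The associated Dynkin diagram is a chain of 5 nodes with a double edge at one end; the terminal node there is the unique long simple root (C_5), so the type is C_5 (the algebra sp(10)).

C_5 (sp(10))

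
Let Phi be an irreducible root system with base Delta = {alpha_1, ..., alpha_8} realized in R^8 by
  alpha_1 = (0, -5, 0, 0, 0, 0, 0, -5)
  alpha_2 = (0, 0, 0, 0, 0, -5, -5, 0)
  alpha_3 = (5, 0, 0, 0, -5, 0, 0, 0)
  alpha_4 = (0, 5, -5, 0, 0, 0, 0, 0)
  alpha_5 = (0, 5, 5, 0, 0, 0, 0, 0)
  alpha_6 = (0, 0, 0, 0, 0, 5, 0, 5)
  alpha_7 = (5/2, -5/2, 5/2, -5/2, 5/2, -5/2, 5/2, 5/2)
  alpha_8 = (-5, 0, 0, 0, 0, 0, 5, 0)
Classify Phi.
E8

Compute the Cartan integers a_ij = 2(alpha_i, alpha_j)/(alpha_j, alpha_j); the resulting 8x8 Cartan matrix is
[[2, 0, 0, -1, -1, -1, 0, 0], [0, 2, 0, 0, 0, -1, 0, -1], [0, 0, 2, 0, 0, 0, 0, -1], [-1, 0, 0, 2, 0, 0, -1, 0], [-1, 0, 0, 0, 2, 0, 0, 0], [-1, -1, 0, 0, 0, 2, 0, 0], [0, 0, 0, -1, 0, 0, 2, 0], [0, -1, -1, 0, 0, 0, 0, 2]].
All simple roots have the same length, so the diagram is simply laced. The associated Dynkin diagram is a chain of 7 nodes with one extra node attached to the third node from one end (E_8), so the type is E_8.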